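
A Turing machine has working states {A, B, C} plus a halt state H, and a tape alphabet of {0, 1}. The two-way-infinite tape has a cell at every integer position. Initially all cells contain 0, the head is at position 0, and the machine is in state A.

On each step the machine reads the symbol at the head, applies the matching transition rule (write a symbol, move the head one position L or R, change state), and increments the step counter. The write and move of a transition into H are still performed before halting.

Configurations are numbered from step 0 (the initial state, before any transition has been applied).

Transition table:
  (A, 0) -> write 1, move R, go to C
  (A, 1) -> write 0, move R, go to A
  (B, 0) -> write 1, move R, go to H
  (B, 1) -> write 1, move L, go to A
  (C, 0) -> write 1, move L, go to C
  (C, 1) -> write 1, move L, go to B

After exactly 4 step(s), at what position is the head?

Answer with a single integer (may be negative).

Step 1: in state A at pos 0, read 0 -> (A,0)->write 1,move R,goto C. Now: state=C, head=1, tape[-1..2]=0100 (head:   ^)
Step 2: in state C at pos 1, read 0 -> (C,0)->write 1,move L,goto C. Now: state=C, head=0, tape[-1..2]=0110 (head:  ^)
Step 3: in state C at pos 0, read 1 -> (C,1)->write 1,move L,goto B. Now: state=B, head=-1, tape[-2..2]=00110 (head:  ^)
Step 4: in state B at pos -1, read 0 -> (B,0)->write 1,move R,goto H. Now: state=H, head=0, tape[-2..2]=01110 (head:   ^)

Answer: 0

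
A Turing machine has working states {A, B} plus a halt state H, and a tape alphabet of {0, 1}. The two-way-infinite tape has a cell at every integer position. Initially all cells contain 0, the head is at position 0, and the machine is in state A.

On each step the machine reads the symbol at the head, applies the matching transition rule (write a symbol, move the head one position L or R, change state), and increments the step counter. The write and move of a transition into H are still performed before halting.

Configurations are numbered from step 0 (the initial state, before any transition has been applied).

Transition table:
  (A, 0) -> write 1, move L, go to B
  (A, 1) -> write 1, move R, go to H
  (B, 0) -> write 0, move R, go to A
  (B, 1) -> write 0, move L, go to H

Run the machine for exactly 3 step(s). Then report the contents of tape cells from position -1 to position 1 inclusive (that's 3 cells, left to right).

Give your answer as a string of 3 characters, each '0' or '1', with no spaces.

Answer: 010

Derivation:
Step 1: in state A at pos 0, read 0 -> (A,0)->write 1,move L,goto B. Now: state=B, head=-1, tape[-2..1]=0010 (head:  ^)
Step 2: in state B at pos -1, read 0 -> (B,0)->write 0,move R,goto A. Now: state=A, head=0, tape[-2..1]=0010 (head:   ^)
Step 3: in state A at pos 0, read 1 -> (A,1)->write 1,move R,goto H. Now: state=H, head=1, tape[-2..2]=00100 (head:    ^)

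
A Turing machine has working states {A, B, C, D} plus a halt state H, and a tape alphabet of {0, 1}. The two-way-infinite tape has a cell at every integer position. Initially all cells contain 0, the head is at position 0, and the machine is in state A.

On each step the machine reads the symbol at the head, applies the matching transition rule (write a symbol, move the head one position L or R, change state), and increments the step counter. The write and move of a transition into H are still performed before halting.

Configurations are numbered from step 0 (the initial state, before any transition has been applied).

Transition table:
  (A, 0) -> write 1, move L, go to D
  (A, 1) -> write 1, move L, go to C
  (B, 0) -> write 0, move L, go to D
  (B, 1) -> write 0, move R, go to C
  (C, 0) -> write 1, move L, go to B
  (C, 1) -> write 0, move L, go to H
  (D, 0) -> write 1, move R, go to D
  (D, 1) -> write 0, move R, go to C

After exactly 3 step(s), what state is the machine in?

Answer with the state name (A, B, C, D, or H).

Answer: C

Derivation:
Step 1: in state A at pos 0, read 0 -> (A,0)->write 1,move L,goto D. Now: state=D, head=-1, tape[-2..1]=0010 (head:  ^)
Step 2: in state D at pos -1, read 0 -> (D,0)->write 1,move R,goto D. Now: state=D, head=0, tape[-2..1]=0110 (head:   ^)
Step 3: in state D at pos 0, read 1 -> (D,1)->write 0,move R,goto C. Now: state=C, head=1, tape[-2..2]=01000 (head:    ^)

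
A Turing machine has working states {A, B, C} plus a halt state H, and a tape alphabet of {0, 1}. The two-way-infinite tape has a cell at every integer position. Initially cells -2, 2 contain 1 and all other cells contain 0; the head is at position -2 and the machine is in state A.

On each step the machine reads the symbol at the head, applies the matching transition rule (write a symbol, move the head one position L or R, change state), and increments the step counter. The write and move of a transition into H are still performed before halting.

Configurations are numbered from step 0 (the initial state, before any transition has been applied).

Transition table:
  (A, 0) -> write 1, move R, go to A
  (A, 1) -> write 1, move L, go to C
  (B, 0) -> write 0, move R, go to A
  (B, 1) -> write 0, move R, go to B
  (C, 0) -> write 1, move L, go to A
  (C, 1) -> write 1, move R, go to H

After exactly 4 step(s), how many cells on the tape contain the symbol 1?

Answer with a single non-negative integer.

Step 1: in state A at pos -2, read 1 -> (A,1)->write 1,move L,goto C. Now: state=C, head=-3, tape[-4..3]=00100010 (head:  ^)
Step 2: in state C at pos -3, read 0 -> (C,0)->write 1,move L,goto A. Now: state=A, head=-4, tape[-5..3]=001100010 (head:  ^)
Step 3: in state A at pos -4, read 0 -> (A,0)->write 1,move R,goto A. Now: state=A, head=-3, tape[-5..3]=011100010 (head:   ^)
Step 4: in state A at pos -3, read 1 -> (A,1)->write 1,move L,goto C. Now: state=C, head=-4, tape[-5..3]=011100010 (head:  ^)
Cells containing 1 after step 4: {-4, -3, -2, 2} -> 4 cell(s)

Answer: 4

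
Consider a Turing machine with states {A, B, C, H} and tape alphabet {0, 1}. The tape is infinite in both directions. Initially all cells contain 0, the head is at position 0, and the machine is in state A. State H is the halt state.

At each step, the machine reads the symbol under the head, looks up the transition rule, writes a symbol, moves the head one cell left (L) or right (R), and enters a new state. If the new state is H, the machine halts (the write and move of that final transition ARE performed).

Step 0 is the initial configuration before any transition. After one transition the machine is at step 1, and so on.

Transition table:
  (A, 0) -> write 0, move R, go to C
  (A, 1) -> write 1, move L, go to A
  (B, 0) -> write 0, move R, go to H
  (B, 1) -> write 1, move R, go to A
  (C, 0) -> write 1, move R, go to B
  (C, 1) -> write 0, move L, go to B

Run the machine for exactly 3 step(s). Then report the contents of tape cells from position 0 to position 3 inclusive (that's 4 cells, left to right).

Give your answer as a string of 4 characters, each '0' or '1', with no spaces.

Answer: 0100

Derivation:
Step 1: in state A at pos 0, read 0 -> (A,0)->write 0,move R,goto C. Now: state=C, head=1, tape[-1..2]=0000 (head:   ^)
Step 2: in state C at pos 1, read 0 -> (C,0)->write 1,move R,goto B. Now: state=B, head=2, tape[-1..3]=00100 (head:    ^)
Step 3: in state B at pos 2, read 0 -> (B,0)->write 0,move R,goto H. Now: state=H, head=3, tape[-1..4]=001000 (head:     ^)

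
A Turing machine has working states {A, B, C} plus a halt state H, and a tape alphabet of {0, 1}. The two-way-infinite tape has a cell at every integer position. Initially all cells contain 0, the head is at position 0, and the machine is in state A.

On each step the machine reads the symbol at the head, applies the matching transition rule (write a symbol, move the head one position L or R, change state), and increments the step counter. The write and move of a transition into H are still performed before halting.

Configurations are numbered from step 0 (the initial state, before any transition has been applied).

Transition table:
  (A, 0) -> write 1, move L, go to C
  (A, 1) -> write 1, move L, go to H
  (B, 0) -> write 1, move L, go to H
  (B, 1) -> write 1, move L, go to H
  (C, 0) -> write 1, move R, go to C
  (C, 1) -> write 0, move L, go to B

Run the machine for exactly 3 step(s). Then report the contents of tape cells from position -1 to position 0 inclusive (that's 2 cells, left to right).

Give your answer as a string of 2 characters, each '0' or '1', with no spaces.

Answer: 10

Derivation:
Step 1: in state A at pos 0, read 0 -> (A,0)->write 1,move L,goto C. Now: state=C, head=-1, tape[-2..1]=0010 (head:  ^)
Step 2: in state C at pos -1, read 0 -> (C,0)->write 1,move R,goto C. Now: state=C, head=0, tape[-2..1]=0110 (head:   ^)
Step 3: in state C at pos 0, read 1 -> (C,1)->write 0,move L,goto B. Now: state=B, head=-1, tape[-2..1]=0100 (head:  ^)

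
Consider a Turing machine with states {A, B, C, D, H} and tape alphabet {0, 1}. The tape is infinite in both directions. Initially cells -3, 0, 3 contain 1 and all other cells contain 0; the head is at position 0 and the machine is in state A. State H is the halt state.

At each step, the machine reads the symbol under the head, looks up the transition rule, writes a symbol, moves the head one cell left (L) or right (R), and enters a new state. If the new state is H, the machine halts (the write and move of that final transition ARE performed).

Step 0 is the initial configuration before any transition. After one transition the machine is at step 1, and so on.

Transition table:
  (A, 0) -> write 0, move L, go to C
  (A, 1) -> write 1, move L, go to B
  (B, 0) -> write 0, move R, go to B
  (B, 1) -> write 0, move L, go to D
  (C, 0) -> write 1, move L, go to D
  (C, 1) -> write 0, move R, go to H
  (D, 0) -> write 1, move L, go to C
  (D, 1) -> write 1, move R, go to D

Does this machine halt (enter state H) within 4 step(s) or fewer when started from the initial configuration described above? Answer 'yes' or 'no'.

Step 1: in state A at pos 0, read 1 -> (A,1)->write 1,move L,goto B. Now: state=B, head=-1, tape[-4..4]=010010010 (head:    ^)
Step 2: in state B at pos -1, read 0 -> (B,0)->write 0,move R,goto B. Now: state=B, head=0, tape[-4..4]=010010010 (head:     ^)
Step 3: in state B at pos 0, read 1 -> (B,1)->write 0,move L,goto D. Now: state=D, head=-1, tape[-4..4]=010000010 (head:    ^)
Step 4: in state D at pos -1, read 0 -> (D,0)->write 1,move L,goto C. Now: state=C, head=-2, tape[-4..4]=010100010 (head:   ^)
After 4 step(s): state = C (not H) -> not halted within 4 -> no

Answer: no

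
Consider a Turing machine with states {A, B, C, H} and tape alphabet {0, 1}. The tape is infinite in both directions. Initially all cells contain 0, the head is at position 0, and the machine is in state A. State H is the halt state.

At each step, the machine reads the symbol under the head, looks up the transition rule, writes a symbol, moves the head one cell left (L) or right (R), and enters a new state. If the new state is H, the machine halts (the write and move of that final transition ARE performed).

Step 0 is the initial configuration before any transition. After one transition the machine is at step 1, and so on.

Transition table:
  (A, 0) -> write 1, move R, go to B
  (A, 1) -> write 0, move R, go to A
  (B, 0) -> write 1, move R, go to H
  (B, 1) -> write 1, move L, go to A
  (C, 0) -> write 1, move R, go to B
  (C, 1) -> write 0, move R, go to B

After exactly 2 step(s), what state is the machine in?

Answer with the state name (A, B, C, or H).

Step 1: in state A at pos 0, read 0 -> (A,0)->write 1,move R,goto B. Now: state=B, head=1, tape[-1..2]=0100 (head:   ^)
Step 2: in state B at pos 1, read 0 -> (B,0)->write 1,move R,goto H. Now: state=H, head=2, tape[-1..3]=01100 (head:    ^)

Answer: H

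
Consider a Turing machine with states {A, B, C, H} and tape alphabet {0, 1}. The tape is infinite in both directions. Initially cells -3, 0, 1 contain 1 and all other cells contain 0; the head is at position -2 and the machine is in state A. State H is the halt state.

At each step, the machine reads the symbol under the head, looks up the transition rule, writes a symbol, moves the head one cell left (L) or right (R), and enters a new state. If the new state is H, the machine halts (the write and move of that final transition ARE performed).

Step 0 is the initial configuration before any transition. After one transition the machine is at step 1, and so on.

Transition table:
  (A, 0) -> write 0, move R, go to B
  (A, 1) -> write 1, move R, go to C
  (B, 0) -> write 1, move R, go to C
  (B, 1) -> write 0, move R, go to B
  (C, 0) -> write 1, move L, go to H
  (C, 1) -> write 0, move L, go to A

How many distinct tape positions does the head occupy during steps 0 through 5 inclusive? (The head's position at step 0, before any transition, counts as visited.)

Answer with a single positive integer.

Answer: 3

Derivation:
Step 1: in state A at pos -2, read 0 -> (A,0)->write 0,move R,goto B. Now: state=B, head=-1, tape[-4..2]=0100110 (head:    ^)
Step 2: in state B at pos -1, read 0 -> (B,0)->write 1,move R,goto C. Now: state=C, head=0, tape[-4..2]=0101110 (head:     ^)
Step 3: in state C at pos 0, read 1 -> (C,1)->write 0,move L,goto A. Now: state=A, head=-1, tape[-4..2]=0101010 (head:    ^)
Step 4: in state A at pos -1, read 1 -> (A,1)->write 1,move R,goto C. Now: state=C, head=0, tape[-4..2]=0101010 (head:     ^)
Step 5: in state C at pos 0, read 0 -> (C,0)->write 1,move L,goto H. Now: state=H, head=-1, tape[-4..2]=0101110 (head:    ^)
Head positions at steps 0..5: starting at -2, distinct positions visited = {-2, -1, 0} -> 3 position(s)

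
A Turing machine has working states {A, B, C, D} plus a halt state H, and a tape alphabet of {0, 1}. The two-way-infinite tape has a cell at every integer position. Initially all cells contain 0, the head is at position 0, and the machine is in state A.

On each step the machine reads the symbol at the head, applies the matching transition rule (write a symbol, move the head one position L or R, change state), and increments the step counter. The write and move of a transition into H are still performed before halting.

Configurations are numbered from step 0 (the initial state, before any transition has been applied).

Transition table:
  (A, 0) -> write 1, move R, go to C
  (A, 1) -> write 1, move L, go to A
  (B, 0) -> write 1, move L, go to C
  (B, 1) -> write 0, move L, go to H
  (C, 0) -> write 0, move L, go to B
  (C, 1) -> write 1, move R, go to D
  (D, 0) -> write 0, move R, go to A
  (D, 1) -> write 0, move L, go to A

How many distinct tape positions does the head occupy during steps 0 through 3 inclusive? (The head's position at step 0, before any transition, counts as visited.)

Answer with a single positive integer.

Answer: 3

Derivation:
Step 1: in state A at pos 0, read 0 -> (A,0)->write 1,move R,goto C. Now: state=C, head=1, tape[-1..2]=0100 (head:   ^)
Step 2: in state C at pos 1, read 0 -> (C,0)->write 0,move L,goto B. Now: state=B, head=0, tape[-1..2]=0100 (head:  ^)
Step 3: in state B at pos 0, read 1 -> (B,1)->write 0,move L,goto H. Now: state=H, head=-1, tape[-2..2]=00000 (head:  ^)
Head positions at steps 0..3: starting at 0, distinct positions visited = {-1, 0, 1} -> 3 position(s)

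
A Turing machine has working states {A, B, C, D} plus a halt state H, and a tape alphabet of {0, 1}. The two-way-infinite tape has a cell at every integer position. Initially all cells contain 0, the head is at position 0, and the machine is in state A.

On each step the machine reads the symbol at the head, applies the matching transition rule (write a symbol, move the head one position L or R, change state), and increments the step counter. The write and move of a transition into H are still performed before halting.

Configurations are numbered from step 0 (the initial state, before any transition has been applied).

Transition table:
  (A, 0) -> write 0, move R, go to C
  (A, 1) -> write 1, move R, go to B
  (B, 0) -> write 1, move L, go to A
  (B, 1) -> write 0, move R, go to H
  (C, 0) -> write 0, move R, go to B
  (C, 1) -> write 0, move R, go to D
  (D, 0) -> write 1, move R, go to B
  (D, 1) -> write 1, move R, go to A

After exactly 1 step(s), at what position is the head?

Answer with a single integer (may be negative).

Answer: 1

Derivation:
Step 1: in state A at pos 0, read 0 -> (A,0)->write 0,move R,goto C. Now: state=C, head=1, tape[-1..2]=0000 (head:   ^)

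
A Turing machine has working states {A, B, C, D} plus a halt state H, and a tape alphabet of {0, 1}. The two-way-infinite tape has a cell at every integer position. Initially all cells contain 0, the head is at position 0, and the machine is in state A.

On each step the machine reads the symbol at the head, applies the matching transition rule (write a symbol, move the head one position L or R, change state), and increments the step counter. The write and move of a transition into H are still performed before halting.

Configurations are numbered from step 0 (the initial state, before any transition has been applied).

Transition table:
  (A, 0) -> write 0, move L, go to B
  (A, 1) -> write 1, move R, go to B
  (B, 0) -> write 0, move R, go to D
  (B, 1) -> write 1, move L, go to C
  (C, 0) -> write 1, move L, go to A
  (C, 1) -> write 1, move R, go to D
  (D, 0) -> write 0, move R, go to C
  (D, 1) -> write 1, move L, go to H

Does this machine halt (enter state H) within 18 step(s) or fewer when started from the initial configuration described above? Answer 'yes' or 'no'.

Answer: yes

Derivation:
Step 1: in state A at pos 0, read 0 -> (A,0)->write 0,move L,goto B. Now: state=B, head=-1, tape[-2..1]=0000 (head:  ^)
Step 2: in state B at pos -1, read 0 -> (B,0)->write 0,move R,goto D. Now: state=D, head=0, tape[-2..1]=0000 (head:   ^)
Step 3: in state D at pos 0, read 0 -> (D,0)->write 0,move R,goto C. Now: state=C, head=1, tape[-2..2]=00000 (head:    ^)
Step 4: in state C at pos 1, read 0 -> (C,0)->write 1,move L,goto A. Now: state=A, head=0, tape[-2..2]=00010 (head:   ^)
Step 5: in state A at pos 0, read 0 -> (A,0)->write 0,move L,goto B. Now: state=B, head=-1, tape[-2..2]=00010 (head:  ^)
Step 6: in state B at pos -1, read 0 -> (B,0)->write 0,move R,goto D. Now: state=D, head=0, tape[-2..2]=00010 (head:   ^)
Step 7: in state D at pos 0, read 0 -> (D,0)->write 0,move R,goto C. Now: state=C, head=1, tape[-2..2]=00010 (head:    ^)
Step 8: in state C at pos 1, read 1 -> (C,1)->write 1,move R,goto D. Now: state=D, head=2, tape[-2..3]=000100 (head:     ^)
Step 9: in state D at pos 2, read 0 -> (D,0)->write 0,move R,goto C. Now: state=C, head=3, tape[-2..4]=0001000 (head:      ^)
Step 10: in state C at pos 3, read 0 -> (C,0)->write 1,move L,goto A. Now: state=A, head=2, tape[-2..4]=0001010 (head:     ^)
Step 11: in state A at pos 2, read 0 -> (A,0)->write 0,move L,goto B. Now: state=B, head=1, tape[-2..4]=0001010 (head:    ^)
Step 12: in state B at pos 1, read 1 -> (B,1)->write 1,move L,goto C. Now: state=C, head=0, tape[-2..4]=0001010 (head:   ^)
Step 13: in state C at pos 0, read 0 -> (C,0)->write 1,move L,goto A. Now: state=A, head=-1, tape[-2..4]=0011010 (head:  ^)
Step 14: in state A at pos -1, read 0 -> (A,0)->write 0,move L,goto B. Now: state=B, head=-2, tape[-3..4]=00011010 (head:  ^)
Step 15: in state B at pos -2, read 0 -> (B,0)->write 0,move R,goto D. Now: state=D, head=-1, tape[-3..4]=00011010 (head:   ^)
Step 16: in state D at pos -1, read 0 -> (D,0)->write 0,move R,goto C. Now: state=C, head=0, tape[-3..4]=00011010 (head:    ^)
Step 17: in state C at pos 0, read 1 -> (C,1)->write 1,move R,goto D. Now: state=D, head=1, tape[-3..4]=00011010 (head:     ^)
Step 18: in state D at pos 1, read 1 -> (D,1)->write 1,move L,goto H. Now: state=H, head=0, tape[-3..4]=00011010 (head:    ^)
State H reached at step 18; 18 <= 18 -> yes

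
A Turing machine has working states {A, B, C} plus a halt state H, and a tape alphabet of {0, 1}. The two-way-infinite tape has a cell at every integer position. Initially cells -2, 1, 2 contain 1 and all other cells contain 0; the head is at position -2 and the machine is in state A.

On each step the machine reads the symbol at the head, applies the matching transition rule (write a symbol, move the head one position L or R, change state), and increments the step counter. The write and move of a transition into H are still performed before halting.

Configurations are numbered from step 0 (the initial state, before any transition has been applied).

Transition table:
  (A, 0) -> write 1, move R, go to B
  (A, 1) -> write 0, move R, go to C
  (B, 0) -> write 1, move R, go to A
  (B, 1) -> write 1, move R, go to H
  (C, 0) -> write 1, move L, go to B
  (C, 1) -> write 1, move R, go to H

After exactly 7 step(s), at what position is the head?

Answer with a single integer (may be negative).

Step 1: in state A at pos -2, read 1 -> (A,1)->write 0,move R,goto C. Now: state=C, head=-1, tape[-3..3]=0000110 (head:   ^)
Step 2: in state C at pos -1, read 0 -> (C,0)->write 1,move L,goto B. Now: state=B, head=-2, tape[-3..3]=0010110 (head:  ^)
Step 3: in state B at pos -2, read 0 -> (B,0)->write 1,move R,goto A. Now: state=A, head=-1, tape[-3..3]=0110110 (head:   ^)
Step 4: in state A at pos -1, read 1 -> (A,1)->write 0,move R,goto C. Now: state=C, head=0, tape[-3..3]=0100110 (head:    ^)
Step 5: in state C at pos 0, read 0 -> (C,0)->write 1,move L,goto B. Now: state=B, head=-1, tape[-3..3]=0101110 (head:   ^)
Step 6: in state B at pos -1, read 0 -> (B,0)->write 1,move R,goto A. Now: state=A, head=0, tape[-3..3]=0111110 (head:    ^)
Step 7: in state A at pos 0, read 1 -> (A,1)->write 0,move R,goto C. Now: state=C, head=1, tape[-3..3]=0110110 (head:     ^)

Answer: 1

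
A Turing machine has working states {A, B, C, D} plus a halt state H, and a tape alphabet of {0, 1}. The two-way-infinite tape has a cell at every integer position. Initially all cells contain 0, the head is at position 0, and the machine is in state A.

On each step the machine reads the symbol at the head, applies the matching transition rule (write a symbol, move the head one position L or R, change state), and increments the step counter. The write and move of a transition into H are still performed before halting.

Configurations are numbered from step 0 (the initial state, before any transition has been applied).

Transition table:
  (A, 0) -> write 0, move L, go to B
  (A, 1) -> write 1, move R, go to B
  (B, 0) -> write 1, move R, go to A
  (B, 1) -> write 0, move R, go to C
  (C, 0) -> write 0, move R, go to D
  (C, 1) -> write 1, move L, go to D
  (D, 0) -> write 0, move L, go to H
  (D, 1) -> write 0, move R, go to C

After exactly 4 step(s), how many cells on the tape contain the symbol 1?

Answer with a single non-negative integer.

Step 1: in state A at pos 0, read 0 -> (A,0)->write 0,move L,goto B. Now: state=B, head=-1, tape[-2..1]=0000 (head:  ^)
Step 2: in state B at pos -1, read 0 -> (B,0)->write 1,move R,goto A. Now: state=A, head=0, tape[-2..1]=0100 (head:   ^)
Step 3: in state A at pos 0, read 0 -> (A,0)->write 0,move L,goto B. Now: state=B, head=-1, tape[-2..1]=0100 (head:  ^)
Step 4: in state B at pos -1, read 1 -> (B,1)->write 0,move R,goto C. Now: state=C, head=0, tape[-2..1]=0000 (head:   ^)
No cell contains 1 after step 4 -> 0 cell(s)

Answer: 0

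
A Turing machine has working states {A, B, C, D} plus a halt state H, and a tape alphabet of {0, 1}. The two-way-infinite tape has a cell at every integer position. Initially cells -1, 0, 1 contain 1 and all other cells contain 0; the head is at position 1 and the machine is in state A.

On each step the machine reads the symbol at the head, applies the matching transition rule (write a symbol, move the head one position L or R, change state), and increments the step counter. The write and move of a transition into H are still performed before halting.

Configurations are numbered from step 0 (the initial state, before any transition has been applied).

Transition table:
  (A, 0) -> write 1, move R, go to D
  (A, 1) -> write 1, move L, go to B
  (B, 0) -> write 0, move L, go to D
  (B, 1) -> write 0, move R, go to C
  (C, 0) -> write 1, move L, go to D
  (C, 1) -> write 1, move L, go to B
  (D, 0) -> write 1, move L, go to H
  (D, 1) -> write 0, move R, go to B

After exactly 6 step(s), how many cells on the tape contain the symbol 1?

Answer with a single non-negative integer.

Answer: 1

Derivation:
Step 1: in state A at pos 1, read 1 -> (A,1)->write 1,move L,goto B. Now: state=B, head=0, tape[-2..2]=01110 (head:   ^)
Step 2: in state B at pos 0, read 1 -> (B,1)->write 0,move R,goto C. Now: state=C, head=1, tape[-2..2]=01010 (head:    ^)
Step 3: in state C at pos 1, read 1 -> (C,1)->write 1,move L,goto B. Now: state=B, head=0, tape[-2..2]=01010 (head:   ^)
Step 4: in state B at pos 0, read 0 -> (B,0)->write 0,move L,goto D. Now: state=D, head=-1, tape[-2..2]=01010 (head:  ^)
Step 5: in state D at pos -1, read 1 -> (D,1)->write 0,move R,goto B. Now: state=B, head=0, tape[-2..2]=00010 (head:   ^)
Step 6: in state B at pos 0, read 0 -> (B,0)->write 0,move L,goto D. Now: state=D, head=-1, tape[-2..2]=00010 (head:  ^)
Cells containing 1 after step 6: {1} -> 1 cell(s)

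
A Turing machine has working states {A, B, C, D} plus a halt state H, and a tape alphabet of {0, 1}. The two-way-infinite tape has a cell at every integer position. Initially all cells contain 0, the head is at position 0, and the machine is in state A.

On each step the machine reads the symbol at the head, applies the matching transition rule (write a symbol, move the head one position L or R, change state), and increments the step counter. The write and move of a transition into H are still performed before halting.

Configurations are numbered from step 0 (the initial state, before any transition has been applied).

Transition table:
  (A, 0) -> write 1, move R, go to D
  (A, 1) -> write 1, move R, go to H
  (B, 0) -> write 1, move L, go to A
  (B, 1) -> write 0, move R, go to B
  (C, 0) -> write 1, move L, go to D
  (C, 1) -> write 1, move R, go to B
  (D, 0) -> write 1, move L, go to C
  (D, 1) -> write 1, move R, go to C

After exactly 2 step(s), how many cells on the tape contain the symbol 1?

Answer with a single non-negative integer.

Answer: 2

Derivation:
Step 1: in state A at pos 0, read 0 -> (A,0)->write 1,move R,goto D. Now: state=D, head=1, tape[-1..2]=0100 (head:   ^)
Step 2: in state D at pos 1, read 0 -> (D,0)->write 1,move L,goto C. Now: state=C, head=0, tape[-1..2]=0110 (head:  ^)
Cells containing 1 after step 2: {0, 1} -> 2 cell(s)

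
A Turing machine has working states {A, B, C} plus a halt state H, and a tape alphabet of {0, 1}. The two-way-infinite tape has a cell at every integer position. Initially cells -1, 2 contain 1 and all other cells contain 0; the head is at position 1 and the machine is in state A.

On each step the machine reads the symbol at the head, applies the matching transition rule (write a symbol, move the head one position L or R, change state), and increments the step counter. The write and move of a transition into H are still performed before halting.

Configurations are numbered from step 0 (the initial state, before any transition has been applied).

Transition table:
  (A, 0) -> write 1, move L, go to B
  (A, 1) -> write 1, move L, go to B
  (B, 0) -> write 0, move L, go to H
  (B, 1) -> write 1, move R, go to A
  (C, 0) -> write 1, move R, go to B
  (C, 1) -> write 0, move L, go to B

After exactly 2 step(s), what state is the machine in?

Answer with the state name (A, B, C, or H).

Step 1: in state A at pos 1, read 0 -> (A,0)->write 1,move L,goto B. Now: state=B, head=0, tape[-2..3]=010110 (head:   ^)
Step 2: in state B at pos 0, read 0 -> (B,0)->write 0,move L,goto H. Now: state=H, head=-1, tape[-2..3]=010110 (head:  ^)

Answer: H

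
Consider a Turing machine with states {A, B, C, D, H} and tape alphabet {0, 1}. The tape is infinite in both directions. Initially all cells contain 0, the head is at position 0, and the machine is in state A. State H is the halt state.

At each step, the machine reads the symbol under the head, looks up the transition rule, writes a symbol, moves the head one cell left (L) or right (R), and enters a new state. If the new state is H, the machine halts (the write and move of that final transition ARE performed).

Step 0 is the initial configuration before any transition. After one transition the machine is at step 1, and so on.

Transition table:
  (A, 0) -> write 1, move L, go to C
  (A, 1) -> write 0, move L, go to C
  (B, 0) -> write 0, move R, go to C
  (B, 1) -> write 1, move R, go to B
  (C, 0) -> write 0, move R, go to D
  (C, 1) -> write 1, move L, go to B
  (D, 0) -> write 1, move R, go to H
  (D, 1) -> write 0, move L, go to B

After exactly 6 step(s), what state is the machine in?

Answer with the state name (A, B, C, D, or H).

Step 1: in state A at pos 0, read 0 -> (A,0)->write 1,move L,goto C. Now: state=C, head=-1, tape[-2..1]=0010 (head:  ^)
Step 2: in state C at pos -1, read 0 -> (C,0)->write 0,move R,goto D. Now: state=D, head=0, tape[-2..1]=0010 (head:   ^)
Step 3: in state D at pos 0, read 1 -> (D,1)->write 0,move L,goto B. Now: state=B, head=-1, tape[-2..1]=0000 (head:  ^)
Step 4: in state B at pos -1, read 0 -> (B,0)->write 0,move R,goto C. Now: state=C, head=0, tape[-2..1]=0000 (head:   ^)
Step 5: in state C at pos 0, read 0 -> (C,0)->write 0,move R,goto D. Now: state=D, head=1, tape[-2..2]=00000 (head:    ^)
Step 6: in state D at pos 1, read 0 -> (D,0)->write 1,move R,goto H. Now: state=H, head=2, tape[-2..3]=000100 (head:     ^)

Answer: H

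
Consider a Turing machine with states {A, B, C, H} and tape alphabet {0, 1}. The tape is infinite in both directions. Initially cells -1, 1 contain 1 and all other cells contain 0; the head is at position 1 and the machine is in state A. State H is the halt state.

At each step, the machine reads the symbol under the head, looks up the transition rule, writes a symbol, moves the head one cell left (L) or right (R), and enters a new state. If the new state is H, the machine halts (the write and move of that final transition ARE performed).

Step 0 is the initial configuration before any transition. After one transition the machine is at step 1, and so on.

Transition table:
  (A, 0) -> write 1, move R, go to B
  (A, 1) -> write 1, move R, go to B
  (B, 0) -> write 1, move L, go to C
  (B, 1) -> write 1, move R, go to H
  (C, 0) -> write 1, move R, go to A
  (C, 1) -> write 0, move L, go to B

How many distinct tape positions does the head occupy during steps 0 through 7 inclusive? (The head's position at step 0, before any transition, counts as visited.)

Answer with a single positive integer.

Answer: 6

Derivation:
Step 1: in state A at pos 1, read 1 -> (A,1)->write 1,move R,goto B. Now: state=B, head=2, tape[-2..3]=010100 (head:     ^)
Step 2: in state B at pos 2, read 0 -> (B,0)->write 1,move L,goto C. Now: state=C, head=1, tape[-2..3]=010110 (head:    ^)
Step 3: in state C at pos 1, read 1 -> (C,1)->write 0,move L,goto B. Now: state=B, head=0, tape[-2..3]=010010 (head:   ^)
Step 4: in state B at pos 0, read 0 -> (B,0)->write 1,move L,goto C. Now: state=C, head=-1, tape[-2..3]=011010 (head:  ^)
Step 5: in state C at pos -1, read 1 -> (C,1)->write 0,move L,goto B. Now: state=B, head=-2, tape[-3..3]=0001010 (head:  ^)
Step 6: in state B at pos -2, read 0 -> (B,0)->write 1,move L,goto C. Now: state=C, head=-3, tape[-4..3]=00101010 (head:  ^)
Step 7: in state C at pos -3, read 0 -> (C,0)->write 1,move R,goto A. Now: state=A, head=-2, tape[-4..3]=01101010 (head:   ^)
Head positions at steps 0..7: starting at 1, distinct positions visited = {-3, -2, -1, 0, 1, 2} -> 6 position(s)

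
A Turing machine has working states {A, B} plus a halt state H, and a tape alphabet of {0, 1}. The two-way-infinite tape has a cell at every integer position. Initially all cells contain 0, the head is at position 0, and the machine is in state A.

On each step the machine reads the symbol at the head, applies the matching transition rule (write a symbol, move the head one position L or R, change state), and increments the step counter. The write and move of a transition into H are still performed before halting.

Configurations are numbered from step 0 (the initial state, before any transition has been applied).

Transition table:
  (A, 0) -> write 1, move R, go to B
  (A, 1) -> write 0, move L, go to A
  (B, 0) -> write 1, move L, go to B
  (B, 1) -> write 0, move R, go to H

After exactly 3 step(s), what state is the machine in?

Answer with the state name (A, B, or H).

Step 1: in state A at pos 0, read 0 -> (A,0)->write 1,move R,goto B. Now: state=B, head=1, tape[-1..2]=0100 (head:   ^)
Step 2: in state B at pos 1, read 0 -> (B,0)->write 1,move L,goto B. Now: state=B, head=0, tape[-1..2]=0110 (head:  ^)
Step 3: in state B at pos 0, read 1 -> (B,1)->write 0,move R,goto H. Now: state=H, head=1, tape[-1..2]=0010 (head:   ^)

Answer: H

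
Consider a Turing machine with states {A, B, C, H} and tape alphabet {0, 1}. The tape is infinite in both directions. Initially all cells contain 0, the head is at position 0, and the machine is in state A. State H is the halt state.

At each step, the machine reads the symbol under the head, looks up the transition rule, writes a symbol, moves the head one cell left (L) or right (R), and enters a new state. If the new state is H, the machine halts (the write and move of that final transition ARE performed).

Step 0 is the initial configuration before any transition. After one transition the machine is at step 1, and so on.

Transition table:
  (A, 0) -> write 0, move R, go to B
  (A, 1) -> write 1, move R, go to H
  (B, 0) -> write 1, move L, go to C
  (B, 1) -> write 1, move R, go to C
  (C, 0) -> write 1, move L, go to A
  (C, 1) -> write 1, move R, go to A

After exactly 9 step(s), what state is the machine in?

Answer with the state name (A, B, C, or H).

Step 1: in state A at pos 0, read 0 -> (A,0)->write 0,move R,goto B. Now: state=B, head=1, tape[-1..2]=0000 (head:   ^)
Step 2: in state B at pos 1, read 0 -> (B,0)->write 1,move L,goto C. Now: state=C, head=0, tape[-1..2]=0010 (head:  ^)
Step 3: in state C at pos 0, read 0 -> (C,0)->write 1,move L,goto A. Now: state=A, head=-1, tape[-2..2]=00110 (head:  ^)
Step 4: in state A at pos -1, read 0 -> (A,0)->write 0,move R,goto B. Now: state=B, head=0, tape[-2..2]=00110 (head:   ^)
Step 5: in state B at pos 0, read 1 -> (B,1)->write 1,move R,goto C. Now: state=C, head=1, tape[-2..2]=00110 (head:    ^)
Step 6: in state C at pos 1, read 1 -> (C,1)->write 1,move R,goto A. Now: state=A, head=2, tape[-2..3]=001100 (head:     ^)
Step 7: in state A at pos 2, read 0 -> (A,0)->write 0,move R,goto B. Now: state=B, head=3, tape[-2..4]=0011000 (head:      ^)
Step 8: in state B at pos 3, read 0 -> (B,0)->write 1,move L,goto C. Now: state=C, head=2, tape[-2..4]=0011010 (head:     ^)
Step 9: in state C at pos 2, read 0 -> (C,0)->write 1,move L,goto A. Now: state=A, head=1, tape[-2..4]=0011110 (head:    ^)

Answer: A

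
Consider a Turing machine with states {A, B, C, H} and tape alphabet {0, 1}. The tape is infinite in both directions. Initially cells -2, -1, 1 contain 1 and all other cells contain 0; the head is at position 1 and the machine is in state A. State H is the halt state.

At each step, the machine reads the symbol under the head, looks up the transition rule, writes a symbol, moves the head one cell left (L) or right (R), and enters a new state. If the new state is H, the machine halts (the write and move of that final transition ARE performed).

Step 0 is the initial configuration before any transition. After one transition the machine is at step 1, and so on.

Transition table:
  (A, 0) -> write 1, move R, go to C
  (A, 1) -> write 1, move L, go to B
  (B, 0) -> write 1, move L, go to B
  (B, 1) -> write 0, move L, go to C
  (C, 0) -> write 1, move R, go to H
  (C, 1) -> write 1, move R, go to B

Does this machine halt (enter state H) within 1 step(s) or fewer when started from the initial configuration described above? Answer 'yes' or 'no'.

Step 1: in state A at pos 1, read 1 -> (A,1)->write 1,move L,goto B. Now: state=B, head=0, tape[-3..2]=011010 (head:    ^)
After 1 step(s): state = B (not H) -> not halted within 1 -> no

Answer: no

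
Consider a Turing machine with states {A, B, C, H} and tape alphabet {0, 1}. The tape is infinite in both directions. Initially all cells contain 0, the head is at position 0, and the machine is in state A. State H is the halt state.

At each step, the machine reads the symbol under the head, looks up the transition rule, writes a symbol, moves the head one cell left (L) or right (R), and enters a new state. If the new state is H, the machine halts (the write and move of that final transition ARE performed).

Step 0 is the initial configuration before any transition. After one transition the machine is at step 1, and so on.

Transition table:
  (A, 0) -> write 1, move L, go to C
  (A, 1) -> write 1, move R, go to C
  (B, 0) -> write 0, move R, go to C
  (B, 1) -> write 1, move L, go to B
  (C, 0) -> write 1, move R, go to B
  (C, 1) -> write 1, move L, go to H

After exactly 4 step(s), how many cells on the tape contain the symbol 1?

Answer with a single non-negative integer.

Answer: 2

Derivation:
Step 1: in state A at pos 0, read 0 -> (A,0)->write 1,move L,goto C. Now: state=C, head=-1, tape[-2..1]=0010 (head:  ^)
Step 2: in state C at pos -1, read 0 -> (C,0)->write 1,move R,goto B. Now: state=B, head=0, tape[-2..1]=0110 (head:   ^)
Step 3: in state B at pos 0, read 1 -> (B,1)->write 1,move L,goto B. Now: state=B, head=-1, tape[-2..1]=0110 (head:  ^)
Step 4: in state B at pos -1, read 1 -> (B,1)->write 1,move L,goto B. Now: state=B, head=-2, tape[-3..1]=00110 (head:  ^)
Cells containing 1 after step 4: {-1, 0} -> 2 cell(s)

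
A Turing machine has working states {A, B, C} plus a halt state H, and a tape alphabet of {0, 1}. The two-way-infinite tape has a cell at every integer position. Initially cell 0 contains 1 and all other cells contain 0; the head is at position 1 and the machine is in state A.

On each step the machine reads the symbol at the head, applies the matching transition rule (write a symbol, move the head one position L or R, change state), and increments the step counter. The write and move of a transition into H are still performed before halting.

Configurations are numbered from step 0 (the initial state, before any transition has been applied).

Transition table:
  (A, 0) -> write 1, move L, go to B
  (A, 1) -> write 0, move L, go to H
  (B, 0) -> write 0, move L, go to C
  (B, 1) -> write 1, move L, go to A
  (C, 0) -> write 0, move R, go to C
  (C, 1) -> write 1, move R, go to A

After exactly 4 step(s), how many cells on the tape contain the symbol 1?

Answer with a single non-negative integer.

Answer: 3

Derivation:
Step 1: in state A at pos 1, read 0 -> (A,0)->write 1,move L,goto B. Now: state=B, head=0, tape[-1..2]=0110 (head:  ^)
Step 2: in state B at pos 0, read 1 -> (B,1)->write 1,move L,goto A. Now: state=A, head=-1, tape[-2..2]=00110 (head:  ^)
Step 3: in state A at pos -1, read 0 -> (A,0)->write 1,move L,goto B. Now: state=B, head=-2, tape[-3..2]=001110 (head:  ^)
Step 4: in state B at pos -2, read 0 -> (B,0)->write 0,move L,goto C. Now: state=C, head=-3, tape[-4..2]=0001110 (head:  ^)
Cells containing 1 after step 4: {-1, 0, 1} -> 3 cell(s)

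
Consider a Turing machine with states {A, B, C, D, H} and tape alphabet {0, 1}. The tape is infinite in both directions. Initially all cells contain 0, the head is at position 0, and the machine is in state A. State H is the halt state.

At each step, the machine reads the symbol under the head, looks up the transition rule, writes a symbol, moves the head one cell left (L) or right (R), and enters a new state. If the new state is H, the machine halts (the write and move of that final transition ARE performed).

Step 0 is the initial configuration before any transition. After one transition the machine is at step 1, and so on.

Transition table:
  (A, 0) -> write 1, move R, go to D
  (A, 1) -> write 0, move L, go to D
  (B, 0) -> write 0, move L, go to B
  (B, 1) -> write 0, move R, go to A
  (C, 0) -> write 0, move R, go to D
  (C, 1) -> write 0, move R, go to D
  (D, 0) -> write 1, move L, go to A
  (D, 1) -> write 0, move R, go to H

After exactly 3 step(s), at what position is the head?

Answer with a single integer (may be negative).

Step 1: in state A at pos 0, read 0 -> (A,0)->write 1,move R,goto D. Now: state=D, head=1, tape[-1..2]=0100 (head:   ^)
Step 2: in state D at pos 1, read 0 -> (D,0)->write 1,move L,goto A. Now: state=A, head=0, tape[-1..2]=0110 (head:  ^)
Step 3: in state A at pos 0, read 1 -> (A,1)->write 0,move L,goto D. Now: state=D, head=-1, tape[-2..2]=00010 (head:  ^)

Answer: -1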